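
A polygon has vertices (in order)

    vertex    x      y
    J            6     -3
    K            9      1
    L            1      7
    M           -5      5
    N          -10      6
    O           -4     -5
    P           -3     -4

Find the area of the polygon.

131.5

Apply the shoelace formula: 2A = Σ (x_i·y_{i+1} − x_{i+1}·y_i), indices taken mod 7.
Cross-terms: 33, 62, 40, 20, 74, 1, 33  ⇒  Σ = 263
Area = |Σ|/2 = 131.5.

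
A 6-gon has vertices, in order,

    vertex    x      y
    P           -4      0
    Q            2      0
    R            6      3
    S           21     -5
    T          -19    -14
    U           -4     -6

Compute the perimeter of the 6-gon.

92

|PQ| = √((6)² + (0)²) = √36 = 6
|QR| = √((4)² + (3)²) = √25 = 5
|RS| = √((15)² + (-8)²) = √289 = 17
|ST| = √((-40)² + (-9)²) = √1681 = 41
|TU| = √((15)² + (8)²) = √289 = 17
|UP| = √((0)² + (6)²) = √36 = 6
Perimeter = 6 + 5 + 17 + 41 + 17 + 6 = 92.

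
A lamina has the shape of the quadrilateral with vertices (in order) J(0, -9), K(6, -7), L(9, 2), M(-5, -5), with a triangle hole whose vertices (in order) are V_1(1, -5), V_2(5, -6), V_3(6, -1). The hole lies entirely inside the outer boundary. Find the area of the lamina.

Outer boundary:
Cross-terms: 54, 75, -35, 45  ⇒  Σ = 139
Area = |Σ|/2 = 69.5.
Hole:
Σ = (19) + (31) + (-29) = 21
Area = |Σ|/2 = 10.5.
Net area = 69.5 − 10.5 = 59.

59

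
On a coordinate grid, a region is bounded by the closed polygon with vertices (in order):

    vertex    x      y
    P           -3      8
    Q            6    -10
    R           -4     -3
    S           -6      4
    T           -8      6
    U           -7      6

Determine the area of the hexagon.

79

Cross-terms: -18, -58, -34, -4, -6, -38  ⇒  Σ = -158
Area = |Σ|/2 = 79.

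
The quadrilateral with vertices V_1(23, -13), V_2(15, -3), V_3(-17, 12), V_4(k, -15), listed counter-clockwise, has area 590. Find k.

-13

Write out the shoelace sum; only the two edges meeting at V_4 involve k:
2·Area = [((-17)·(-15) − k·12) + (k·(-13) − 23·(-15))] + 255
       = -25·k + 855 = 1180
⇒ k = -13.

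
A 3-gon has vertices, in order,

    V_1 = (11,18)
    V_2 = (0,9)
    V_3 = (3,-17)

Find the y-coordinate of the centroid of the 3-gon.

10/3

Apply the shoelace (surveyor's) formula. First the cross-terms c_i = x_i·y_{i+1} − x_{i+1}·y_i:
  99, -27, 241  ⇒  2A = 313, A = 156.5.
Then Σ (y_i + y_{i+1})·c_i = 3130, so ȳ = 3130 / (6·156.5) = 10/3.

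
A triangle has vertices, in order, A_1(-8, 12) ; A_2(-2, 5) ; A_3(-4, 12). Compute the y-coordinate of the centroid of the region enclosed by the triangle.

Apply the surveyor's formula. First the cross-terms c_i = x_i·y_{i+1} − x_{i+1}·y_i:
  -16, -4, 48  ⇒  2A = 28, A = 14.
Then Σ (y_i + y_{i+1})·c_i = 812, so ȳ = 812 / (6·14) = 29/3.

29/3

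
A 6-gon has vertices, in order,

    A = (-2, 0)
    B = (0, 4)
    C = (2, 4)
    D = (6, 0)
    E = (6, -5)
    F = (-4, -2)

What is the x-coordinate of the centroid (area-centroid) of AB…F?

Apply the surveyor's formula. First the cross-terms c_i = x_i·y_{i+1} − x_{i+1}·y_i:
  -8, -8, -24, -30, -32, -4  ⇒  2A = -106, A = -53.
Then Σ (x_i + x_{i+1})·c_i = -592, so x̄ = -592 / (6·(-53)) = 296/159.

296/159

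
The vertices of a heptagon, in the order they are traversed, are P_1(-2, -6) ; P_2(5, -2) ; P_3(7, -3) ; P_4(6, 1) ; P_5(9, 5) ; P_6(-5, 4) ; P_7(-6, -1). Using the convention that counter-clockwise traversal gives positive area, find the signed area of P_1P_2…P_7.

Apply Gauss's area formula: 2A = Σ (x_i·y_{i+1} − x_{i+1}·y_i), indices taken mod 7.
P_1→P_2: (-2)(-2) − (5)(-6) = 34
P_2→P_3: (5)(-3) − (7)(-2) = -1
P_3→P_4: (7)(1) − (6)(-3) = 25
P_4→P_5: (6)(5) − (9)(1) = 21
P_5→P_6: (9)(4) − (-5)(5) = 61
P_6→P_7: (-5)(-1) − (-6)(4) = 29
P_7→P_1: (-6)(-6) − (-2)(-1) = 34
Σ = 203
Signed area = Σ/2 = 101.5 (positive ⇒ counter-clockwise traversal).

101.5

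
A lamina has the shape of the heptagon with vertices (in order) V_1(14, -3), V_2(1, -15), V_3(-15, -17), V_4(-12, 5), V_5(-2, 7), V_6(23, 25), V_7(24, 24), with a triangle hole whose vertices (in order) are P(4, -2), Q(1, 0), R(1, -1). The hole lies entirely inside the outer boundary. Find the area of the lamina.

Outer boundary:
Cross-terms: -207, -242, -279, -74, -211, -48, -408  ⇒  Σ = -1469
Area = |Σ|/2 = 734.5.
Hole:
Σ = (2) + (-1) + (2) = 3
Area = |Σ|/2 = 1.5.
Net area = 734.5 − 1.5 = 733.

733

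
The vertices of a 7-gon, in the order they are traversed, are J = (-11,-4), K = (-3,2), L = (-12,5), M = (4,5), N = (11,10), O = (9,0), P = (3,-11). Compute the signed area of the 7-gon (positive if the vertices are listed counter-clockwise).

Apply the shoelace formula: 2A = Σ (x_i·y_{i+1} − x_{i+1}·y_i), indices taken mod 7.
Σ = (-34) + (9) + (-80) + (-15) + (-90) + (-99) + (-133) = -442
Signed area = Σ/2 = -221 (negative ⇒ clockwise traversal).

-221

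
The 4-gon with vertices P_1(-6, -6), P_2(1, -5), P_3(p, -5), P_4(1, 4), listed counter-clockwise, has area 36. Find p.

The doubled signed area Σ (x_i y_{i+1} − x_{i+1} y_i) is linear in p.
With p=0 it equals 54; the coefficient of p is 9 (from the two edges through P_3).
So 9·p + 54 = 2·36 = 72 ⇒ p = 2.

2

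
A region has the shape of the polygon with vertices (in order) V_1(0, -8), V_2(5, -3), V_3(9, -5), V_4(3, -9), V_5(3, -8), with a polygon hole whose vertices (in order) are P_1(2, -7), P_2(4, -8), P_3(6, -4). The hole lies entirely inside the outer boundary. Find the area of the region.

Outer boundary:
Apply Gauss's area formula: 2A = Σ (x_i·y_{i+1} − x_{i+1}·y_i), indices taken mod 5.
V_1→V_2: (0)(-3) − (5)(-8) = 40
V_2→V_3: (5)(-5) − (9)(-3) = 2
V_3→V_4: (9)(-9) − (3)(-5) = -66
V_4→V_5: (3)(-8) − (3)(-9) = 3
V_5→V_1: (3)(-8) − (0)(-8) = -24
Σ = -45
Area = |Σ|/2 = 22.5.
Hole:
Apply the shoelace formula: 2A = Σ (x_i·y_{i+1} − x_{i+1}·y_i), indices taken mod 3.
Σ = (12) + (32) + (-34) = 10
Area = |Σ|/2 = 5.
Net area = 22.5 − 5 = 17.5.

17.5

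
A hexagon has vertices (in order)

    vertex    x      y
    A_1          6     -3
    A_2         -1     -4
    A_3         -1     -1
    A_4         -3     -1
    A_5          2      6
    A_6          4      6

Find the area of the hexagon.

54

Σ = (-27) + (-3) + (-2) + (-16) + (-12) + (-48) = -108
Area = |Σ|/2 = 54.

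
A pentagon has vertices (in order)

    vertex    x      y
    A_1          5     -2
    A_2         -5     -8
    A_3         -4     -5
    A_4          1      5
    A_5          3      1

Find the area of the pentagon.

Σ = (-50) + (-7) + (-15) + (-14) + (-11) = -97
Area = |Σ|/2 = 48.5.

48.5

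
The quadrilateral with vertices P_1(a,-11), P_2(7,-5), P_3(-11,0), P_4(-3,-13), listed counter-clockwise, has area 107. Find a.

The doubled signed area Σ (x_i y_{i+1} − x_{i+1} y_i) is linear in a.
With a=0 it equals 198; the coefficient of a is 8 (from the two edges through P_1).
So 8·a + 198 = 2·107 = 214 ⇒ a = 2.

2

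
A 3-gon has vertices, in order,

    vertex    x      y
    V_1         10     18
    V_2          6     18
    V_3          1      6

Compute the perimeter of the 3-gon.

|V_1V_2| = √((-4)² + (0)²) = √16 = 4
|V_2V_3| = √((-5)² + (-12)²) = √169 = 13
|V_3V_1| = √((9)² + (12)²) = √225 = 15
Perimeter = 4 + 13 + 15 = 32.

32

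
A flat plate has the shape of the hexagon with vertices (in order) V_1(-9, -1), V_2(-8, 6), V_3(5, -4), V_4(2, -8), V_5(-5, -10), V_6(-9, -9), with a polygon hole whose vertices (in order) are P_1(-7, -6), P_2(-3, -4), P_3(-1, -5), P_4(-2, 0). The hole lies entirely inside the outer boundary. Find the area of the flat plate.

Outer boundary:
Apply Gauss's area formula: 2A = Σ (x_i·y_{i+1} − x_{i+1}·y_i), indices taken mod 6.
Σ = (-62) + (2) + (-32) + (-60) + (-45) + (-72) = -269
Area = |Σ|/2 = 134.5.
Hole:
Σ = (10) + (11) + (-10) + (12) = 23
Area = |Σ|/2 = 11.5.
Net area = 134.5 − 11.5 = 123.

123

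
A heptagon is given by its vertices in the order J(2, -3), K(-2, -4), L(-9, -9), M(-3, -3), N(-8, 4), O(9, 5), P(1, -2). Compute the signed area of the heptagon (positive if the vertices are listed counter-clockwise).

Apply the shoelace formula: 2A = Σ (x_i·y_{i+1} − x_{i+1}·y_i), indices taken mod 7.
J→K: (2)(-4) − (-2)(-3) = -14
K→L: (-2)(-9) − (-9)(-4) = -18
L→M: (-9)(-3) − (-3)(-9) = 0
M→N: (-3)(4) − (-8)(-3) = -36
N→O: (-8)(5) − (9)(4) = -76
O→P: (9)(-2) − (1)(5) = -23
P→J: (1)(-3) − (2)(-2) = 1
Σ = -166
Signed area = Σ/2 = -83 (negative ⇒ clockwise traversal).

-83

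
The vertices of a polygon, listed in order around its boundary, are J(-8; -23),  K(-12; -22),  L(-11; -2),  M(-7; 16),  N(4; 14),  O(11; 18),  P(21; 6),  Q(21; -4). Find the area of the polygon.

894.5

Σ = (-100) + (-218) + (-190) + (-162) + (-82) + (-312) + (-210) + (-515) = -1789
Area = |Σ|/2 = 894.5.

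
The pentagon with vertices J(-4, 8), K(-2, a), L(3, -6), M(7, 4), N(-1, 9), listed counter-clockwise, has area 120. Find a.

-9

The doubled signed area Σ (x_i y_{i+1} − x_{i+1} y_i) is linear in a.
With a=0 it equals 177; the coefficient of a is -7 (from the two edges through K).
So -7·a + 177 = 2·120 = 240 ⇒ a = -9.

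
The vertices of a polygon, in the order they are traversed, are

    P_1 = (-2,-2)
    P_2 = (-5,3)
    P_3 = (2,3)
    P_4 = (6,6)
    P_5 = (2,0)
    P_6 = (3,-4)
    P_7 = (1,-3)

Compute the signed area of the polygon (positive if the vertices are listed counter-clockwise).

Apply the shoelace (surveyor's) formula: 2A = Σ (x_i·y_{i+1} − x_{i+1}·y_i), indices taken mod 7.
Cross-terms: -16, -21, -6, -12, -8, -5, -8  ⇒  Σ = -76
Signed area = Σ/2 = -38 (negative ⇒ clockwise traversal).

-38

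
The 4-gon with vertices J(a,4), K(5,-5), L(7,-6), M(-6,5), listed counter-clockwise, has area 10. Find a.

Write out the shoelace sum; only the two edges meeting at J involve a:
2·Area = [((-6)·4 − a·5) + (a·(-5) − 5·4)] + 4
       = -10·a + -40 = 20
⇒ a = -6.

-6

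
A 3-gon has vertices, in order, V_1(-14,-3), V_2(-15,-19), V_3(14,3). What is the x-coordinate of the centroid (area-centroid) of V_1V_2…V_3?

Apply the shoelace (surveyor's) formula. First the cross-terms c_i = x_i·y_{i+1} − x_{i+1}·y_i:
  221, 221, 0  ⇒  2A = 442, A = 221.
Then Σ (x_i + x_{i+1})·c_i = -6630, so x̄ = -6630 / (6·221) = -5.

-5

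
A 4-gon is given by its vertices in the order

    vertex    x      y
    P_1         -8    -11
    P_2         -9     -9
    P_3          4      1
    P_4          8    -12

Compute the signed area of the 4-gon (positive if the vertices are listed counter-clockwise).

-120

P_1→P_2: (-8)(-9) − (-9)(-11) = -27
P_2→P_3: (-9)(1) − (4)(-9) = 27
P_3→P_4: (4)(-12) − (8)(1) = -56
P_4→P_1: (8)(-11) − (-8)(-12) = -184
Σ = -240
Signed area = Σ/2 = -120 (negative ⇒ clockwise traversal).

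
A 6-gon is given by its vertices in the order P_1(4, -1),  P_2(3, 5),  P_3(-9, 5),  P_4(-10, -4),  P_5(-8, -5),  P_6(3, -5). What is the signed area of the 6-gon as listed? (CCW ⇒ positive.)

129.5

Apply Gauss's area formula: 2A = Σ (x_i·y_{i+1} − x_{i+1}·y_i), indices taken mod 6.
Σ = (23) + (60) + (86) + (18) + (55) + (17) = 259
Signed area = Σ/2 = 129.5 (positive ⇒ counter-clockwise traversal).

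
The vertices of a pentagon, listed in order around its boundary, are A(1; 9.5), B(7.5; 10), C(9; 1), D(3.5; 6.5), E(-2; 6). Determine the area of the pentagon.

39.875

Apply the shoelace formula: 2A = Σ (x_i·y_{i+1} − x_{i+1}·y_i), indices taken mod 5.
Σ = (-61.25) + (-82.5) + (55) + (34) + (-25) = -79.75
Area = |Σ|/2 = 39.875.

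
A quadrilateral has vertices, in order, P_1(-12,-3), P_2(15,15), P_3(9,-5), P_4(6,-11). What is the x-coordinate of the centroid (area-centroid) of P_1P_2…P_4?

Apply the shoelace (surveyor's) formula. First the cross-terms c_i = x_i·y_{i+1} − x_{i+1}·y_i:
  -135, -210, -69, -150  ⇒  2A = -564, A = -282.
Then Σ (x_i + x_{i+1})·c_i = -5580, so x̄ = -5580 / (6·(-282)) = 155/47.

155/47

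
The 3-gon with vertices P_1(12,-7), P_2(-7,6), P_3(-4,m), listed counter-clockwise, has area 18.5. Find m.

2

The doubled signed area Σ (x_i y_{i+1} − x_{i+1} y_i) is linear in m.
With m=0 it equals 75; the coefficient of m is -19 (from the two edges through P_3).
So -19·m + 75 = 2·18.5 = 37 ⇒ m = 2.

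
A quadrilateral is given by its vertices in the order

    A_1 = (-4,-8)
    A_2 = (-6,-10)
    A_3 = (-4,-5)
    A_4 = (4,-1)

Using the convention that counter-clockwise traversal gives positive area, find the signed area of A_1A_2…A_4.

A_1→A_2: (-4)(-10) − (-6)(-8) = -8
A_2→A_3: (-6)(-5) − (-4)(-10) = -10
A_3→A_4: (-4)(-1) − (4)(-5) = 24
A_4→A_1: (4)(-8) − (-4)(-1) = -36
Σ = -30
Signed area = Σ/2 = -15 (negative ⇒ clockwise traversal).

-15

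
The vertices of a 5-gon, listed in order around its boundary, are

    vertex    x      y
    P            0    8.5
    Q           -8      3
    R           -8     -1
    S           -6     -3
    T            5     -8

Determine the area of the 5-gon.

111.75

Apply the surveyor's formula: 2A = Σ (x_i·y_{i+1} − x_{i+1}·y_i), indices taken mod 5.
Σ = (68) + (32) + (18) + (63) + (42.5) = 223.5
Area = |Σ|/2 = 111.75.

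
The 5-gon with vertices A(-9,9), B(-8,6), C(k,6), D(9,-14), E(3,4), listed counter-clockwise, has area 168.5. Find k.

Write out the shoelace sum; only the two edges meeting at C involve k:
2·Area = [((-8)·6 − k·6) + (k·(-14) − 9·6)] + 159
       = -20·k + 57 = 337
⇒ k = -14.

-14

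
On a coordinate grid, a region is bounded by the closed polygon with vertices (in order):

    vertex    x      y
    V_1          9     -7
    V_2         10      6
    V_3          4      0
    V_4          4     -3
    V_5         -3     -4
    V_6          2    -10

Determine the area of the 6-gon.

88.5

Σ = (124) + (-24) + (-12) + (-25) + (38) + (76) = 177
Area = |Σ|/2 = 88.5.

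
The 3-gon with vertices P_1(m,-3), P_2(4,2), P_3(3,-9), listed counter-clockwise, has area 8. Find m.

5

The doubled signed area Σ (x_i y_{i+1} − x_{i+1} y_i) is linear in m.
With m=0 it equals -39; the coefficient of m is 11 (from the two edges through P_1).
So 11·m + -39 = 2·8 = 16 ⇒ m = 5.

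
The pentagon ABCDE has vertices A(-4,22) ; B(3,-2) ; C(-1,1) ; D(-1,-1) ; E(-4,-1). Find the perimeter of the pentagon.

58

|AB| = √((7)² + (-24)²) = √625 = 25
|BC| = √((-4)² + (3)²) = √25 = 5
|CD| = √((0)² + (-2)²) = √4 = 2
|DE| = √((-3)² + (0)²) = √9 = 3
|EA| = √((0)² + (23)²) = √529 = 23
Perimeter = 25 + 5 + 2 + 3 + 23 = 58.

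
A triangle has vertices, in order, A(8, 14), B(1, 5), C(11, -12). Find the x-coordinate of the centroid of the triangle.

20/3

Apply Gauss's area formula. First the cross-terms c_i = x_i·y_{i+1} − x_{i+1}·y_i:
  26, -67, 250  ⇒  2A = 209, A = 104.5.
Then Σ (x_i + x_{i+1})·c_i = 4180, so x̄ = 4180 / (6·104.5) = 20/3.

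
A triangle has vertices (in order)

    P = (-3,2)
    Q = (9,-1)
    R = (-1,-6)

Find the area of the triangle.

45

Apply the shoelace formula: 2A = Σ (x_i·y_{i+1} − x_{i+1}·y_i), indices taken mod 3.
Σ = (-15) + (-55) + (-20) = -90
Area = |Σ|/2 = 45.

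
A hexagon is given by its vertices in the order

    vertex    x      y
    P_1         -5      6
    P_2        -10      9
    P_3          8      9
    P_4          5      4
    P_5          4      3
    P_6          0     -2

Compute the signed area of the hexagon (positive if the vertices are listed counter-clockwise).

Apply Gauss's area formula: 2A = Σ (x_i·y_{i+1} − x_{i+1}·y_i), indices taken mod 6.
P_1→P_2: (-5)(9) − (-10)(6) = 15
P_2→P_3: (-10)(9) − (8)(9) = -162
P_3→P_4: (8)(4) − (5)(9) = -13
P_4→P_5: (5)(3) − (4)(4) = -1
P_5→P_6: (4)(-2) − (0)(3) = -8
P_6→P_1: (0)(6) − (-5)(-2) = -10
Σ = -179
Signed area = Σ/2 = -89.5 (negative ⇒ clockwise traversal).

-89.5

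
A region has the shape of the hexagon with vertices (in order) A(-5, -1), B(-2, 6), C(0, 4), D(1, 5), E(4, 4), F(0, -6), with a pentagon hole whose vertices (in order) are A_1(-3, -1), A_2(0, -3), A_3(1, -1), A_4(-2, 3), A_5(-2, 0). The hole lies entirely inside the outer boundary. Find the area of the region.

46.5

Outer boundary:
Apply the shoelace (surveyor's) formula: 2A = Σ (x_i·y_{i+1} − x_{i+1}·y_i), indices taken mod 6.
A→B: (-5)(6) − (-2)(-1) = -32
B→C: (-2)(4) − (0)(6) = -8
C→D: (0)(5) − (1)(4) = -4
D→E: (1)(4) − (4)(5) = -16
E→F: (4)(-6) − (0)(4) = -24
F→A: (0)(-1) − (-5)(-6) = -30
Σ = -114
Area = |Σ|/2 = 57.
Hole:
Apply the shoelace formula: 2A = Σ (x_i·y_{i+1} − x_{i+1}·y_i), indices taken mod 5.
A_1→A_2: (-3)(-3) − (0)(-1) = 9
A_2→A_3: (0)(-1) − (1)(-3) = 3
A_3→A_4: (1)(3) − (-2)(-1) = 1
A_4→A_5: (-2)(0) − (-2)(3) = 6
A_5→A_1: (-2)(-1) − (-3)(0) = 2
Σ = 21
Area = |Σ|/2 = 10.5.
Net area = 57 − 10.5 = 46.5.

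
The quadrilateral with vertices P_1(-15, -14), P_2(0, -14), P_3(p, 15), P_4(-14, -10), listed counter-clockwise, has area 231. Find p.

The doubled signed area Σ (x_i y_{i+1} − x_{i+1} y_i) is linear in p.
With p=0 it equals 466; the coefficient of p is 4 (from the two edges through P_3).
So 4·p + 466 = 2·231 = 462 ⇒ p = -1.

-1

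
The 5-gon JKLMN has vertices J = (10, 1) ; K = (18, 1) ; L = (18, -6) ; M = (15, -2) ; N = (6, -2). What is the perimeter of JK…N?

34

|JK| = √((8)² + (0)²) = √64 = 8
|KL| = √((0)² + (-7)²) = √49 = 7
|LM| = √((-3)² + (4)²) = √25 = 5
|MN| = √((-9)² + (0)²) = √81 = 9
|NJ| = √((4)² + (3)²) = √25 = 5
Perimeter = 8 + 7 + 5 + 9 + 5 = 34.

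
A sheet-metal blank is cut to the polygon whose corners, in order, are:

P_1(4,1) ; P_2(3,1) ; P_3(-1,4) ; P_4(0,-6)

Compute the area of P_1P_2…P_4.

Apply the shoelace formula: 2A = Σ (x_i·y_{i+1} − x_{i+1}·y_i), indices taken mod 4.
Σ = (1) + (13) + (6) + (24) = 44
Area = |Σ|/2 = 22.

22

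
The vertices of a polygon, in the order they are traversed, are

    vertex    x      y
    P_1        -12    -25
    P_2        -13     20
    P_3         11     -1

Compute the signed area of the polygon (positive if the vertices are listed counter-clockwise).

Apply the surveyor's formula: 2A = Σ (x_i·y_{i+1} − x_{i+1}·y_i), indices taken mod 3.
Σ = (-565) + (-207) + (-287) = -1059
Signed area = Σ/2 = -529.5 (negative ⇒ clockwise traversal).

-529.5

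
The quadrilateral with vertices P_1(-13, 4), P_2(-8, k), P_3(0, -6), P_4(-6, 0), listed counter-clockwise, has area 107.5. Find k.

The doubled signed area Σ (x_i y_{i+1} − x_{i+1} y_i) is linear in k.
With k=0 it equals 20; the coefficient of k is -13 (from the two edges through P_2).
So -13·k + 20 = 2·107.5 = 215 ⇒ k = -15.

-15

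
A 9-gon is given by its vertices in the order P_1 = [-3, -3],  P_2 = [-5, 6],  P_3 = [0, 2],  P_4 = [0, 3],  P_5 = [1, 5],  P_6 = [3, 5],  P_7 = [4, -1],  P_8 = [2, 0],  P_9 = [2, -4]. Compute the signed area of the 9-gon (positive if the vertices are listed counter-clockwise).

Σ = (-33) + (-10) + (0) + (-3) + (-10) + (-23) + (2) + (-8) + (-18) = -103
Signed area = Σ/2 = -51.5 (negative ⇒ clockwise traversal).

-51.5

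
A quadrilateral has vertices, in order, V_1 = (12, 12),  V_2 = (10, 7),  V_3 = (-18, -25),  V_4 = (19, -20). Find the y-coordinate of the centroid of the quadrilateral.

Apply the shoelace (surveyor's) formula. First the cross-terms c_i = x_i·y_{i+1} − x_{i+1}·y_i:
  -36, -124, 835, 468  ⇒  2A = 1143, A = 571.5.
Then Σ (y_i + y_{i+1})·c_i = -39771, so ȳ = -39771 / (6·571.5) = -1473/127.

-1473/127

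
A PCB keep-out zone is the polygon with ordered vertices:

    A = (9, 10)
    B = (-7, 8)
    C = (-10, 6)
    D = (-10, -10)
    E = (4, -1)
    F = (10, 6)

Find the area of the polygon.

Apply Gauss's area formula: 2A = Σ (x_i·y_{i+1} − x_{i+1}·y_i), indices taken mod 6.
Cross-terms: 142, 38, 160, 50, 34, 46  ⇒  Σ = 470
Area = |Σ|/2 = 235.

235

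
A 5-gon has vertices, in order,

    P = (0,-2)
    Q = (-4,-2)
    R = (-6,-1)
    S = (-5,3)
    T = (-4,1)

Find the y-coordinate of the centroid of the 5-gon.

Apply the shoelace (surveyor's) formula. First the cross-terms c_i = x_i·y_{i+1} − x_{i+1}·y_i:
  -8, -8, -23, 7, 8  ⇒  2A = -24, A = -12.
Then Σ (y_i + y_{i+1})·c_i = 30, so ȳ = 30 / (6·(-12)) = -5/12.

-5/12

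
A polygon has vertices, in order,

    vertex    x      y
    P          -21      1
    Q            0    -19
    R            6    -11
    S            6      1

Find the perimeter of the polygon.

|PQ| = √((21)² + (-20)²) = √841 = 29
|QR| = √((6)² + (8)²) = √100 = 10
|RS| = √((0)² + (12)²) = √144 = 12
|SP| = √((-27)² + (0)²) = √729 = 27
Perimeter = 29 + 10 + 12 + 27 = 78.

78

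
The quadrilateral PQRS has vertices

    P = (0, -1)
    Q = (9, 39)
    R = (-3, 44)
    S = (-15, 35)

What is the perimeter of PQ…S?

108

|PQ| = √((9)² + (40)²) = √1681 = 41
|QR| = √((-12)² + (5)²) = √169 = 13
|RS| = √((-12)² + (-9)²) = √225 = 15
|SP| = √((15)² + (-36)²) = √1521 = 39
Perimeter = 41 + 13 + 15 + 39 = 108.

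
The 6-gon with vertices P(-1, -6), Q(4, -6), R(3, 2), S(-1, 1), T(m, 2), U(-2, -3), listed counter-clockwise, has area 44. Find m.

Write out the shoelace sum; only the two edges meeting at T involve m:
2·Area = [((-1)·2 − m·1) + (m·(-3) − (-2)·2)] + 70
       = -4·m + 72 = 88
⇒ m = -4.

-4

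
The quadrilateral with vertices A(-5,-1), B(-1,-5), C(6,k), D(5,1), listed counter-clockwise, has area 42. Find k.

-4

The doubled signed area Σ (x_i y_{i+1} − x_{i+1} y_i) is linear in k.
With k=0 it equals 60; the coefficient of k is -6 (from the two edges through C).
So -6·k + 60 = 2·42 = 84 ⇒ k = -4.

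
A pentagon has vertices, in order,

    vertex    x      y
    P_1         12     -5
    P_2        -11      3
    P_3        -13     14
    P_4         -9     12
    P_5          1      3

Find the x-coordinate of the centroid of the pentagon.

-265/61

Apply the shoelace (surveyor's) formula. First the cross-terms c_i = x_i·y_{i+1} − x_{i+1}·y_i:
  -19, -115, -30, -39, -41  ⇒  2A = -244, A = -122.
Then Σ (x_i + x_{i+1})·c_i = 3180, so x̄ = 3180 / (6·(-122)) = -265/61.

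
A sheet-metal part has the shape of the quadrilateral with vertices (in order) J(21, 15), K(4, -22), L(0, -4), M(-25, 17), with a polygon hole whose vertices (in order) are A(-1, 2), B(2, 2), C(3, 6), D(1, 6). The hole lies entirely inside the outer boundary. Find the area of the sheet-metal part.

675

Outer boundary:
Σ = (-522) + (-16) + (-100) + (-732) = -1370
Area = |Σ|/2 = 685.
Hole:
Cross-terms: -6, 6, 12, 8  ⇒  Σ = 20
Area = |Σ|/2 = 10.
Net area = 685 − 10 = 675.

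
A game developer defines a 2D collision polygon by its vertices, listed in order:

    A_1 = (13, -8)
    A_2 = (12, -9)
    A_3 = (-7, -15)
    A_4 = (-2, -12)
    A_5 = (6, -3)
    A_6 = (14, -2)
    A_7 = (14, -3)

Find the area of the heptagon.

Σ = (-21) + (-243) + (54) + (78) + (30) + (-14) + (-73) = -189
Area = |Σ|/2 = 94.5.

94.5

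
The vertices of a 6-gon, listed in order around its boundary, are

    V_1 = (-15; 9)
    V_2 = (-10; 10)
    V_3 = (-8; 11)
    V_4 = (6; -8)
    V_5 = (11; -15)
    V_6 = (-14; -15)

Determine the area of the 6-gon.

410

Apply the shoelace formula: 2A = Σ (x_i·y_{i+1} − x_{i+1}·y_i), indices taken mod 6.
Cross-terms: -60, -30, -2, -2, -375, -351  ⇒  Σ = -820
Area = |Σ|/2 = 410.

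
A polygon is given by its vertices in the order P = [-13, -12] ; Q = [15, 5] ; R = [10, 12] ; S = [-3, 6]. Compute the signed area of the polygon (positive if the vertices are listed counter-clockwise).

Apply Gauss's area formula: 2A = Σ (x_i·y_{i+1} − x_{i+1}·y_i), indices taken mod 4.
Σ = (115) + (130) + (96) + (114) = 455
Signed area = Σ/2 = 227.5 (positive ⇒ counter-clockwise traversal).

227.5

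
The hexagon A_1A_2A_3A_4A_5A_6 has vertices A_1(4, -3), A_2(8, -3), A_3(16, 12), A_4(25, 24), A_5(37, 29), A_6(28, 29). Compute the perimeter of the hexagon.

|A_1A_2| = √((4)² + (0)²) = √16 = 4
|A_2A_3| = √((8)² + (15)²) = √289 = 17
|A_3A_4| = √((9)² + (12)²) = √225 = 15
|A_4A_5| = √((12)² + (5)²) = √169 = 13
|A_5A_6| = √((-9)² + (0)²) = √81 = 9
|A_6A_1| = √((-24)² + (-32)²) = √1600 = 40
Perimeter = 4 + 17 + 15 + 13 + 9 + 40 = 98.

98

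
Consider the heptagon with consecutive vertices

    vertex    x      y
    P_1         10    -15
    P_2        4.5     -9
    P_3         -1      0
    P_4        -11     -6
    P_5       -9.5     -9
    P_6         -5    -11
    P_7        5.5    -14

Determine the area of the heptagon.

132

Apply the shoelace (surveyor's) formula: 2A = Σ (x_i·y_{i+1} − x_{i+1}·y_i), indices taken mod 7.
Cross-terms: -22.5, -9, 6, 42, 59.5, 130.5, 57.5  ⇒  Σ = 264
Area = |Σ|/2 = 132.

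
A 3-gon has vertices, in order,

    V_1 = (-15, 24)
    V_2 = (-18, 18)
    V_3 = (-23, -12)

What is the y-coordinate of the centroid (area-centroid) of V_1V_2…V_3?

Apply the shoelace formula. First the cross-terms c_i = x_i·y_{i+1} − x_{i+1}·y_i:
  162, 630, -732  ⇒  2A = 60, A = 30.
Then Σ (y_i + y_{i+1})·c_i = 1800, so ȳ = 1800 / (6·30) = 10.

10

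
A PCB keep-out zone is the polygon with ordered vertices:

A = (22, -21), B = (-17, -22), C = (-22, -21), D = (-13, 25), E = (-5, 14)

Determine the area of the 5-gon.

1025.5

Σ = (-841) + (-127) + (-823) + (-57) + (-203) = -2051
Area = |Σ|/2 = 1025.5.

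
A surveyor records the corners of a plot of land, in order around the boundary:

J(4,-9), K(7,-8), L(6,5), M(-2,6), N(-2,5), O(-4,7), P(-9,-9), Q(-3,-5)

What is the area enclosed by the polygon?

Σ = (31) + (83) + (46) + (2) + (6) + (99) + (18) + (47) = 332
Area = |Σ|/2 = 166.

166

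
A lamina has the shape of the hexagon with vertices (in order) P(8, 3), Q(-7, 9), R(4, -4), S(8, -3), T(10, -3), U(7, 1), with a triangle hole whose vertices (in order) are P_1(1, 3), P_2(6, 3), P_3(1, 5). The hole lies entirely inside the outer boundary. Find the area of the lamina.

Outer boundary:
Apply the shoelace (surveyor's) formula: 2A = Σ (x_i·y_{i+1} − x_{i+1}·y_i), indices taken mod 6.
Σ = (93) + (-8) + (20) + (6) + (31) + (13) = 155
Area = |Σ|/2 = 77.5.
Hole:
Apply the shoelace (surveyor's) formula: 2A = Σ (x_i·y_{i+1} − x_{i+1}·y_i), indices taken mod 3.
Cross-terms: -15, 27, -2  ⇒  Σ = 10
Area = |Σ|/2 = 5.
Net area = 77.5 − 5 = 72.5.

72.5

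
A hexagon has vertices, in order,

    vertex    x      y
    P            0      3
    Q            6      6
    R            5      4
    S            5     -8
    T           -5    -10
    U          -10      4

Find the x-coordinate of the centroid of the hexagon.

-221/162

Apply Gauss's area formula. First the cross-terms c_i = x_i·y_{i+1} − x_{i+1}·y_i:
  -18, -6, -60, -90, -120, -30  ⇒  2A = -324, A = -162.
Then Σ (x_i + x_{i+1})·c_i = 1326, so x̄ = 1326 / (6·(-162)) = -221/162.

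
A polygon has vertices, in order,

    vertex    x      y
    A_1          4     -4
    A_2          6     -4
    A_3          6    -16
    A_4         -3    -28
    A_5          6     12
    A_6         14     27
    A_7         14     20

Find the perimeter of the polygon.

120

|A_1A_2| = √((2)² + (0)²) = √4 = 2
|A_2A_3| = √((0)² + (-12)²) = √144 = 12
|A_3A_4| = √((-9)² + (-12)²) = √225 = 15
|A_4A_5| = √((9)² + (40)²) = √1681 = 41
|A_5A_6| = √((8)² + (15)²) = √289 = 17
|A_6A_7| = √((0)² + (-7)²) = √49 = 7
|A_7A_1| = √((-10)² + (-24)²) = √676 = 26
Perimeter = 2 + 12 + 15 + 41 + 17 + 7 + 26 = 120.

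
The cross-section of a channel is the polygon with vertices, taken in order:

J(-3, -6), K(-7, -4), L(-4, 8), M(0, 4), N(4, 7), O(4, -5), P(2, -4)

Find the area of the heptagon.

106

Cross-terms: -30, -72, -16, -16, -48, -6, -24  ⇒  Σ = -212
Area = |Σ|/2 = 106.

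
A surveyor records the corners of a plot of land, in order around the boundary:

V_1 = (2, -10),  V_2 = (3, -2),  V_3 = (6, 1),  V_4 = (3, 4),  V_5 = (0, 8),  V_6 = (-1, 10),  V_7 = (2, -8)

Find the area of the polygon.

Σ = (26) + (15) + (21) + (24) + (8) + (-12) + (-4) = 78
Area = |Σ|/2 = 39.

39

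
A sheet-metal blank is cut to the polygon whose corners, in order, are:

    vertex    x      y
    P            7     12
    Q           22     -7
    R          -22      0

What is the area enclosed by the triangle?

Cross-terms: -313, -154, -264  ⇒  Σ = -731
Area = |Σ|/2 = 365.5.

365.5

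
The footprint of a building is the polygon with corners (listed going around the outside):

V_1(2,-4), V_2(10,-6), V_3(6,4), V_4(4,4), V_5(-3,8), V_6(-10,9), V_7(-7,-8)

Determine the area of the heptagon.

198

Σ = (28) + (76) + (8) + (44) + (53) + (143) + (44) = 396
Area = |Σ|/2 = 198.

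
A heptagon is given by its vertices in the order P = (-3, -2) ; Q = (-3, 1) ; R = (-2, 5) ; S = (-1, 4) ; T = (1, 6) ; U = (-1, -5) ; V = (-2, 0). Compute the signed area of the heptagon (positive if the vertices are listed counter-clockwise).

-20

Σ = (-9) + (-13) + (-3) + (-10) + (1) + (-10) + (4) = -40
Signed area = Σ/2 = -20 (negative ⇒ clockwise traversal).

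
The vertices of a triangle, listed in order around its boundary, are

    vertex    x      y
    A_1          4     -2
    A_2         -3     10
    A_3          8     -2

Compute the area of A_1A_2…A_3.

Apply the shoelace formula: 2A = Σ (x_i·y_{i+1} − x_{i+1}·y_i), indices taken mod 3.
Σ = (34) + (-74) + (-8) = -48
Area = |Σ|/2 = 24.

24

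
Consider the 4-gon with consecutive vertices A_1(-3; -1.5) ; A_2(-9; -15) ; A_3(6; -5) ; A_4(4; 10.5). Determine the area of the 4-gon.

Cross-terms: 31.5, 135, 83, 25.5  ⇒  Σ = 275
Area = |Σ|/2 = 137.5.

137.5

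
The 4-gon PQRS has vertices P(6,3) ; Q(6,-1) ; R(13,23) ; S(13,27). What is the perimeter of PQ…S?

58

|PQ| = √((0)² + (-4)²) = √16 = 4
|QR| = √((7)² + (24)²) = √625 = 25
|RS| = √((0)² + (4)²) = √16 = 4
|SP| = √((-7)² + (-24)²) = √625 = 25
Perimeter = 4 + 25 + 4 + 25 = 58.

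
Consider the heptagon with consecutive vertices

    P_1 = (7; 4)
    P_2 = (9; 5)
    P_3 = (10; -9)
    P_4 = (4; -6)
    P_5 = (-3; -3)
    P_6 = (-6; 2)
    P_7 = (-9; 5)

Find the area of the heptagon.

Apply the shoelace (surveyor's) formula: 2A = Σ (x_i·y_{i+1} − x_{i+1}·y_i), indices taken mod 7.
Cross-terms: -1, -131, -24, -30, -24, -12, -71  ⇒  Σ = -293
Area = |Σ|/2 = 146.5.

146.5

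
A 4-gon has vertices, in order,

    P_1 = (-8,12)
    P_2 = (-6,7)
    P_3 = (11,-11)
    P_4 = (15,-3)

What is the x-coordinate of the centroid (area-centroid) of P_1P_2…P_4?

Apply the shoelace formula. First the cross-terms c_i = x_i·y_{i+1} − x_{i+1}·y_i:
  16, -11, 132, 156  ⇒  2A = 293, A = 146.5.
Then Σ (x_i + x_{i+1})·c_i = 4245, so x̄ = 4245 / (6·146.5) = 1415/293.

1415/293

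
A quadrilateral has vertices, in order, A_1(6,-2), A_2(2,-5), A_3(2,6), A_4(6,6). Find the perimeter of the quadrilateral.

|A_1A_2| = √((-4)² + (-3)²) = √25 = 5
|A_2A_3| = √((0)² + (11)²) = √121 = 11
|A_3A_4| = √((4)² + (0)²) = √16 = 4
|A_4A_1| = √((0)² + (-8)²) = √64 = 8
Perimeter = 5 + 11 + 4 + 8 = 28.

28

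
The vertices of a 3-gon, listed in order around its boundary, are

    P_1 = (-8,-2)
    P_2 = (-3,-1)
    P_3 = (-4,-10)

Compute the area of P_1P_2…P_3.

22

Σ = (2) + (26) + (-72) = -44
Area = |Σ|/2 = 22.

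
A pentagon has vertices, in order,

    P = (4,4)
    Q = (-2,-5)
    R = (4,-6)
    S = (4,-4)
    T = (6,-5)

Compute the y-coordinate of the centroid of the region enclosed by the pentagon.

-125/57

Apply the surveyor's formula. First the cross-terms c_i = x_i·y_{i+1} − x_{i+1}·y_i:
  -12, 32, 8, 4, 44  ⇒  2A = 76, A = 38.
Then Σ (y_i + y_{i+1})·c_i = -500, so ȳ = -500 / (6·38) = -125/57.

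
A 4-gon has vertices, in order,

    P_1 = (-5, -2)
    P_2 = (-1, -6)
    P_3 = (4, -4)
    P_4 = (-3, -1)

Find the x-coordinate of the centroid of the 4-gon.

-36/41

Apply Gauss's area formula. First the cross-terms c_i = x_i·y_{i+1} − x_{i+1}·y_i:
  28, 28, -16, 1  ⇒  2A = 41, A = 20.5.
Then Σ (x_i + x_{i+1})·c_i = -108, so x̄ = -108 / (6·20.5) = -36/41.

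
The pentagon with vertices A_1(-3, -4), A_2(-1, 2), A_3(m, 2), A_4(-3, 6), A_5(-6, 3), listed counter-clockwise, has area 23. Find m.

-2

Write out the shoelace sum; only the two edges meeting at A_3 involve m:
2·Area = [((-1)·2 − m·2) + (m·6 − (-3)·2)] + 50
       = 4·m + 54 = 46
⇒ m = -2.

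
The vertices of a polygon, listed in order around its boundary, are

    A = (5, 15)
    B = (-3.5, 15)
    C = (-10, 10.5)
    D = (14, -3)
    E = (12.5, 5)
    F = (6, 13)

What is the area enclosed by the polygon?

194.375

Σ = (127.5) + (113.25) + (-117) + (107.5) + (132.5) + (25) = 388.75
Area = |Σ|/2 = 194.375.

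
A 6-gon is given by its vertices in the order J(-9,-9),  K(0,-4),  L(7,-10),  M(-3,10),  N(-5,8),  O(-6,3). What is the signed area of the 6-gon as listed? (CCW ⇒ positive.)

122

Σ = (36) + (28) + (40) + (26) + (33) + (81) = 244
Signed area = Σ/2 = 122 (positive ⇒ counter-clockwise traversal).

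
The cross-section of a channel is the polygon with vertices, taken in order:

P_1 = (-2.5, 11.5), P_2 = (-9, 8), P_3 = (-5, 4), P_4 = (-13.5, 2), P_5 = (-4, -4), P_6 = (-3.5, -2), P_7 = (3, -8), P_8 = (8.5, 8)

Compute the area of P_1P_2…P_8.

Σ = (83.5) + (4) + (44) + (62) + (-6) + (34) + (92) + (117.75) = 431.25
Area = |Σ|/2 = 215.625.

215.625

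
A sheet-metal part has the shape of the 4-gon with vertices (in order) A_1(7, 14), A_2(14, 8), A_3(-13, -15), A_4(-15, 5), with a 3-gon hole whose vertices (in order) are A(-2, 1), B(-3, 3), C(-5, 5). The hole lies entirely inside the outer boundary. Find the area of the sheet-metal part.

Outer boundary:
Σ = (-140) + (-106) + (-290) + (-245) = -781
Area = |Σ|/2 = 390.5.
Hole:
Σ = (-3) + (0) + (5) = 2
Area = |Σ|/2 = 1.
Net area = 390.5 − 1 = 389.5.

389.5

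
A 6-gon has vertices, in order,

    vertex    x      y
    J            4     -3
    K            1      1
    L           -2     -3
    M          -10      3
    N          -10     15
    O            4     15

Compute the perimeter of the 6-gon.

64

|JK| = √((-3)² + (4)²) = √25 = 5
|KL| = √((-3)² + (-4)²) = √25 = 5
|LM| = √((-8)² + (6)²) = √100 = 10
|MN| = √((0)² + (12)²) = √144 = 12
|NO| = √((14)² + (0)²) = √196 = 14
|OJ| = √((0)² + (-18)²) = √324 = 18
Perimeter = 5 + 5 + 10 + 12 + 14 + 18 = 64.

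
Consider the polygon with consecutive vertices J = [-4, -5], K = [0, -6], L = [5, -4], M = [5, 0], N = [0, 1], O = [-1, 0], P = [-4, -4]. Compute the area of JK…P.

44

Apply Gauss's area formula: 2A = Σ (x_i·y_{i+1} − x_{i+1}·y_i), indices taken mod 7.
Cross-terms: 24, 30, 20, 5, 1, 4, 4  ⇒  Σ = 88
Area = |Σ|/2 = 44.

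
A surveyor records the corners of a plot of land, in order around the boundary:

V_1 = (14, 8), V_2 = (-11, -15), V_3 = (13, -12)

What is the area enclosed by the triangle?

Apply Gauss's area formula: 2A = Σ (x_i·y_{i+1} − x_{i+1}·y_i), indices taken mod 3.
Σ = (-122) + (327) + (272) = 477
Area = |Σ|/2 = 238.5.

238.5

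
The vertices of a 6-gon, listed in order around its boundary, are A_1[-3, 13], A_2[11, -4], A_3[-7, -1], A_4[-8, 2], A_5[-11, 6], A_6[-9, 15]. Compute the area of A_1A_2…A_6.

200.5

Cross-terms: -131, -39, -22, -26, -111, -72  ⇒  Σ = -401
Area = |Σ|/2 = 200.5.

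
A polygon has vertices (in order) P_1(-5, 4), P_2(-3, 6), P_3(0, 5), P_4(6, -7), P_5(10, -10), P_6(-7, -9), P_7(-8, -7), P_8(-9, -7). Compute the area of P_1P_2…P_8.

Σ = (-18) + (-15) + (-30) + (10) + (-160) + (-23) + (-7) + (-71) = -314
Area = |Σ|/2 = 157.

157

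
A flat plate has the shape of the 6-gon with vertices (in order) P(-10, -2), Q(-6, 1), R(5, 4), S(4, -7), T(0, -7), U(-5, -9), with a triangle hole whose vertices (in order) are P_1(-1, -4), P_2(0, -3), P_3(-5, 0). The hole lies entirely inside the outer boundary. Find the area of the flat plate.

118.5

Outer boundary:
Cross-terms: -22, -29, -51, -28, -35, -80  ⇒  Σ = -245
Area = |Σ|/2 = 122.5.
Hole:
Apply Gauss's area formula: 2A = Σ (x_i·y_{i+1} − x_{i+1}·y_i), indices taken mod 3.
Σ = (3) + (-15) + (20) = 8
Area = |Σ|/2 = 4.
Net area = 122.5 − 4 = 118.5.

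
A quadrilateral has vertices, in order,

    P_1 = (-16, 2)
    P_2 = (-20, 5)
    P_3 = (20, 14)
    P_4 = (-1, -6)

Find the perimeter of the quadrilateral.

92

|P_1P_2| = √((-4)² + (3)²) = √25 = 5
|P_2P_3| = √((40)² + (9)²) = √1681 = 41
|P_3P_4| = √((-21)² + (-20)²) = √841 = 29
|P_4P_1| = √((-15)² + (8)²) = √289 = 17
Perimeter = 5 + 41 + 29 + 17 = 92.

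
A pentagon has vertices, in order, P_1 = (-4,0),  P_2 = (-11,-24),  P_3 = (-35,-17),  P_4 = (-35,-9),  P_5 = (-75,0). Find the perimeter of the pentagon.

170

|P_1P_2| = √((-7)² + (-24)²) = √625 = 25
|P_2P_3| = √((-24)² + (7)²) = √625 = 25
|P_3P_4| = √((0)² + (8)²) = √64 = 8
|P_4P_5| = √((-40)² + (9)²) = √1681 = 41
|P_5P_1| = √((71)² + (0)²) = √5041 = 71
Perimeter = 25 + 25 + 8 + 41 + 71 = 170.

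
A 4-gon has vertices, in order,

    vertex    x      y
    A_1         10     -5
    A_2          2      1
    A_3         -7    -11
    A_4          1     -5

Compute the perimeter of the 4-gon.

|A_1A_2| = √((-8)² + (6)²) = √100 = 10
|A_2A_3| = √((-9)² + (-12)²) = √225 = 15
|A_3A_4| = √((8)² + (6)²) = √100 = 10
|A_4A_1| = √((9)² + (0)²) = √81 = 9
Perimeter = 10 + 15 + 10 + 9 = 44.

44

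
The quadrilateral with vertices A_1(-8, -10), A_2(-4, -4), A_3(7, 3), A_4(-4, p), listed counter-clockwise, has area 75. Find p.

6

Write out the shoelace sum; only the two edges meeting at A_4 involve p:
2·Area = [(7·p − (-4)·3) + ((-4)·(-10) − (-8)·p)] + 8
       = 15·p + 60 = 150
⇒ p = 6.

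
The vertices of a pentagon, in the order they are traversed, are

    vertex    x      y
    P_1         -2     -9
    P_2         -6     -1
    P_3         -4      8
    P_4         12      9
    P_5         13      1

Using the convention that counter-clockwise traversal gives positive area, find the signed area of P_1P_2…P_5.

-228

Σ = (-52) + (-52) + (-132) + (-105) + (-115) = -456
Signed area = Σ/2 = -228 (negative ⇒ clockwise traversal).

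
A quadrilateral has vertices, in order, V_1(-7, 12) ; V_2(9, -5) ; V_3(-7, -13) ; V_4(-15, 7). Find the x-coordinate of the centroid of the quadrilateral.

-13/3

Apply the shoelace (surveyor's) formula. First the cross-terms c_i = x_i·y_{i+1} − x_{i+1}·y_i:
  -73, -152, -244, -131  ⇒  2A = -600, A = -300.
Then Σ (x_i + x_{i+1})·c_i = 7800, so x̄ = 7800 / (6·(-300)) = -13/3.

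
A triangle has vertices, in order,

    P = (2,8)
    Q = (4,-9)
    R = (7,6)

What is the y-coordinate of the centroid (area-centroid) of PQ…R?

5/3

Apply the shoelace formula. First the cross-terms c_i = x_i·y_{i+1} − x_{i+1}·y_i:
  -50, 87, 44  ⇒  2A = 81, A = 40.5.
Then Σ (y_i + y_{i+1})·c_i = 405, so ȳ = 405 / (6·40.5) = 5/3.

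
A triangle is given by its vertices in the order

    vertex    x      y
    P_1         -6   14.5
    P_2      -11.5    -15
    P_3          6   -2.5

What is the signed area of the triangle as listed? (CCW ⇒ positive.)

Cross-terms: 256.75, 118.75, 72  ⇒  Σ = 447.5
Signed area = Σ/2 = 223.75 (positive ⇒ counter-clockwise traversal).

223.75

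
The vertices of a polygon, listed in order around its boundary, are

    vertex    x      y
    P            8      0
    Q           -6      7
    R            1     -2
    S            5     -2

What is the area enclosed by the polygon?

42.5

Apply the shoelace (surveyor's) formula: 2A = Σ (x_i·y_{i+1} − x_{i+1}·y_i), indices taken mod 4.
P→Q: (8)(7) − (-6)(0) = 56
Q→R: (-6)(-2) − (1)(7) = 5
R→S: (1)(-2) − (5)(-2) = 8
S→P: (5)(0) − (8)(-2) = 16
Σ = 85
Area = |Σ|/2 = 42.5.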